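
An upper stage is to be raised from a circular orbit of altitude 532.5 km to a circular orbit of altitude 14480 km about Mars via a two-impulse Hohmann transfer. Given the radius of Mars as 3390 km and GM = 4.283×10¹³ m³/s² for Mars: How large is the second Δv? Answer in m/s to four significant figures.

r₁ = 3390 + 532.5 = 3922.5 km = 3.9225×10⁶ m.
r₂ = 3390 + 14480 = 17870 km = 1.7870×10⁷ m.
Transfer ellipse a_t = (r₁ + r₂)/2 = 1.090×10⁷ m.
At r₁: circular v_c1 = √(μ/r₁) = 3304 m/s; transfer-periapsis v_p = √[μ(2/r₁ − 1/a_t)] = 4232 m/s.
At r₂: circular v_c2 = √(μ/r₂) = 1548 m/s; transfer-apoapsis v_a = √[μ(2/r₂ − 1/a_t)] = 928.9 m/s.
Δv₂ = v_c2 − v_a = 619.3 m/s.

Δv ≈ 619.3 m/s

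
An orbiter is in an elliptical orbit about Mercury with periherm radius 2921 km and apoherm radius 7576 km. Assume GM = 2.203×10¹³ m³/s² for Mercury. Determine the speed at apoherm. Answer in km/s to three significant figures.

v ≈ 1.27 km/s

Semi-major axis a = (r_p + r_a)/2 = 5248.5 km = 5.248×10⁶ m.
Vis-viva: v² = μ(2/r − 1/a) = 2.203×10¹³ × (2.640×10⁻⁷ − 1.905×10⁻⁷) = 1.618×10⁶ m²/s².
v = 1272 m/s = 1.272 km/s.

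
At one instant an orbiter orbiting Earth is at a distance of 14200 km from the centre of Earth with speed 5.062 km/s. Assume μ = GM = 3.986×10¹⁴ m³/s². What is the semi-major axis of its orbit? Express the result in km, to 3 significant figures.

a ≈ 13100 km

r = 1.420×10⁷ m.
Specific orbital energy ε = v²/2 − μ/r = (5062)²/2 − 3.986×10¹⁴/1.420×10⁷ = -1.526×10⁷ J/kg.
Since ε = −μ/(2a), a = −μ/(2ε) = 1.306×10⁷ m = 13062 km.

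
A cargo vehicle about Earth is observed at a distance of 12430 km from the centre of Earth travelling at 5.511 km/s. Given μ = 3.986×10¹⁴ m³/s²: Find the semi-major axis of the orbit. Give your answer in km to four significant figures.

r = 1.243×10⁷ m.
Vis-viva rearranged: 1/a = 2/r − v²/μ = 1.609×10⁻⁷ − 7.619×10⁻⁸ = 8.471×10⁻⁸ m⁻¹.
a = 1.181×10⁷ m = 11805 km.

a ≈ 11810 km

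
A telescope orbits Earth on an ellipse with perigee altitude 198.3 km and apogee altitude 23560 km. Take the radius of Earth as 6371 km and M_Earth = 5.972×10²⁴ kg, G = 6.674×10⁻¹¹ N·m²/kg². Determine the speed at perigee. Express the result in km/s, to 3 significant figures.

v ≈ 9.98 km/s

μ = GM = 6.674×10⁻¹¹ × 5.972×10²⁴ = 3.986×10¹⁴ m³/s².
r_p = 6371 + 198.3 = 6569.3 km = 6.5693×10⁶ m.
r_a = 6371 + 23560 = 29931 km = 2.9931×10⁷ m.
Semi-major axis a = (r_p + r_a)/2 = 18250 km = 1.825×10⁷ m.
Vis-viva: v² = μ(2/r − 1/a) = 3.986×10¹⁴ × (3.044×10⁻⁷ − 5.479×10⁻⁸) = 9.950×10⁷ m²/s².
v = 9975 m/s = 9.975 km/s.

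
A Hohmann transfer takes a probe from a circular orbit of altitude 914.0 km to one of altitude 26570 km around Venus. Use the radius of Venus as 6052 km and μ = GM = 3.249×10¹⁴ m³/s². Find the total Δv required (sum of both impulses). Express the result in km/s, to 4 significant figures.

r₁ = 6052 + 914.0 = 6966.0 km = 6.9660×10⁶ m.
r₂ = 6052 + 26570 = 32622 km = 3.2622×10⁷ m.
Transfer ellipse a_t = (r₁ + r₂)/2 = 1.979×10⁷ m.
At r₁: circular v_c1 = √(μ/r₁) = 6829 m/s; transfer-periapsis v_p = √[μ(2/r₁ − 1/a_t)] = 8767 m/s.
Δv₁ = v_p − v_c1 = 1938 m/s.
At r₂: circular v_c2 = √(μ/r₂) = 3156 m/s; transfer-apoapsis v_a = √[μ(2/r₂ − 1/a_t)] = 1872 m/s.
Δv₂ = v_c2 − v_a = 1284 m/s.
Total Δv = Δv₁ + Δv₂ = 3222 m/s = 3.222 km/s.

Δv_total ≈ 3.222 km/s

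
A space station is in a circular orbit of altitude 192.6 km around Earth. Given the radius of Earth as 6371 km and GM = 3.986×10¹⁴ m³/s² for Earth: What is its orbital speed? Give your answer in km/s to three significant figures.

r = 6371 + 192.6 = 6563.6 km = 6.5636×10⁶ m.
For a circular orbit v = √(μ/r) = √(3.986×10¹⁴ / 6.564×10⁶) = √(6.073×10⁷) = 7793 m/s.
That is 7.793 km/s.

v ≈ 7.79 km/s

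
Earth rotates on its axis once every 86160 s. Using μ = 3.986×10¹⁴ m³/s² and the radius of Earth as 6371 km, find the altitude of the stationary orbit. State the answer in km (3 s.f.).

h_sync ≈ 35800 km

A synchronous orbit has period T, so by Kepler's third law a = (μT²/4π²)^(1/3).
μT²/4π² = 3.986×10¹⁴ × (8.616×10⁴)² / 39.48 = 7.495×10²² m³.
a = 4.216×10⁷ m = 42163 km.
Altitude h = a − R = 42163 − 6371 = 35792 km.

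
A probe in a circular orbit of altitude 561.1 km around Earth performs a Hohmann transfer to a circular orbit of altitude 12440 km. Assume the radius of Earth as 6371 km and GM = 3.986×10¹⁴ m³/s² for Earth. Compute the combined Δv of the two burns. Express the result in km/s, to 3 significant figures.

r₁ = 6371 + 561.1 = 6932.1 km = 6.9321×10⁶ m.
r₂ = 6371 + 12440 = 18811 km = 1.8811×10⁷ m.
Transfer ellipse a_t = (r₁ + r₂)/2 = 1.287×10⁷ m.
At r₁: circular v_c1 = √(μ/r₁) = 7583 m/s; transfer-perigee v_p = √[μ(2/r₁ − 1/a_t)] = 9167 m/s.
Δv₁ = v_p − v_c1 = 1584 m/s.
At r₂: circular v_c2 = √(μ/r₂) = 4603 m/s; transfer-apogee v_a = √[μ(2/r₂ − 1/a_t)] = 3378 m/s.
Δv₂ = v_c2 − v_a = 1225 m/s.
Total Δv = Δv₁ + Δv₂ = 2809 m/s = 2.809 km/s.

Δv_total ≈ 2.81 km/s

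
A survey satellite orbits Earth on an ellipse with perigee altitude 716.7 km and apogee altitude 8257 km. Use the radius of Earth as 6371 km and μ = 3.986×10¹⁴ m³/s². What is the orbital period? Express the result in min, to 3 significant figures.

T ≈ 188 min

r_p = 6371 + 716.7 = 7087.7 km = 7.0877×10⁶ m.
r_a = 6371 + 8257 = 14628 km = 1.4628×10⁷ m.
Semi-major axis a = (r_p + r_a)/2 = (7087.7 + 14628)/2 = 10858 km = 1.086×10⁷ m.
By Kepler's third law T = 2π√(a³/μ) = 2π × 1.792×10³ = 1.126×10⁴ s.
= 187.7 min.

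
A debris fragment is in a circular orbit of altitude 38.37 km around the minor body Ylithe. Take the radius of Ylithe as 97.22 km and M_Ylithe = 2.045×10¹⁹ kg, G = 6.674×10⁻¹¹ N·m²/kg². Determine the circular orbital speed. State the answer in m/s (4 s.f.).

μ = GM = 6.674×10⁻¹¹ × 2.045×10¹⁹ = 1.365×10⁹ m³/s².
r = 97.22 + 38.37 = 135.59 km = 1.3559×10⁵ m.
For a circular orbit v = √(μ/r) = √(1.365×10⁹ / 1.356×10⁵) = √(1.007×10⁴) = 100.3 m/s.

v ≈ 100.3 m/s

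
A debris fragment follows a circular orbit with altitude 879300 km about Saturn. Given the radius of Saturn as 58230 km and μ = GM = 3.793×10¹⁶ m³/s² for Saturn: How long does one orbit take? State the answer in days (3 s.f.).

r = 58230 + 879300 = 937530 km = 9.3753×10⁸ m.
Kepler's third law: T = 2π√(r³/μ) = 2π√((9.375×10⁸)³ / 3.793×10¹⁶).
r³/μ = 2.173×10¹⁰ s², so T = 2π × 1.474×10⁵ = 9.261×10⁵ s.
Converting: 9.261×10⁵ s ÷ 86400 = 10.72 days.

T ≈ 10.7 days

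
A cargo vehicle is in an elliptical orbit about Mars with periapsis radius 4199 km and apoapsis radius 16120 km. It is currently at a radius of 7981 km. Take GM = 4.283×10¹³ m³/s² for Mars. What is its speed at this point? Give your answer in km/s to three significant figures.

v ≈ 2.55 km/s

Semi-major axis a = (r_p + r_a)/2 = 10160 km = 1.016×10⁷ m.
Vis-viva: v² = μ(2/r − 1/a) = 4.283×10¹³ × (2.506×10⁻⁷ − 9.843×10⁻⁸) = 6.517×10⁶ m²/s².
v = 2553 m/s = 2.553 km/s.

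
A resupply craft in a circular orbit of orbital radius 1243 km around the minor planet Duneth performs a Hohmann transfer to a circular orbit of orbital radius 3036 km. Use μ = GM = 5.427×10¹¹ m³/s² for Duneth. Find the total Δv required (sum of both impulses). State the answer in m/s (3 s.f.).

Δv_total ≈ 227 m/s

r₁ = 1243 km = 1.243×10⁶ m.
r₂ = 3036 km = 3.036×10⁶ m.
Transfer ellipse a_t = (r₁ + r₂)/2 = 2.140×10⁶ m.
At r₁: circular v_c1 = √(μ/r₁) = 660.8 m/s; transfer-periapsis v_p = √[μ(2/r₁ − 1/a_t)] = 787.1 m/s.
Δv₁ = v_p − v_c1 = 126.4 m/s.
At r₂: circular v_c2 = √(μ/r₂) = 422.8 m/s; transfer-apoapsis v_a = √[μ(2/r₂ − 1/a_t)] = 322.3 m/s.
Δv₂ = v_c2 − v_a = 100.5 m/s.
Total Δv = Δv₁ + Δv₂ = 226.9 m/s.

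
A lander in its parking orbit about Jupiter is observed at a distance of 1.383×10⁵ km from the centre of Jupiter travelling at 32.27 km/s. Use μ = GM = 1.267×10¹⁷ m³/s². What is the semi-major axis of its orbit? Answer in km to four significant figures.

a ≈ 1.602×10⁵ km

r = 1.383×10⁸ m.
Specific orbital energy ε = v²/2 − μ/r = (32270)²/2 − 1.267×10¹⁷/1.383×10⁸ = -3.954×10⁸ J/kg.
Since ε = −μ/(2a), a = −μ/(2ε) = 1.602×10⁸ m = 1.6020×10⁵ km.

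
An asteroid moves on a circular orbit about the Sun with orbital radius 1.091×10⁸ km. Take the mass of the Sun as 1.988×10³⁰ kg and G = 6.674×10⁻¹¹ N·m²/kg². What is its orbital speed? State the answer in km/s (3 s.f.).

v ≈ 34.9 km/s

μ = GM = 6.674×10⁻¹¹ × 1.988×10³⁰ = 1.327×10²⁰ m³/s².
r = 1.091×10⁸ km = 1.091×10¹¹ m.
For a circular orbit v = √(μ/r) = √(1.327×10²⁰ / 1.091×10¹¹) = √(1.216×10⁹) = 34870 m/s.
That is 34.87 km/s.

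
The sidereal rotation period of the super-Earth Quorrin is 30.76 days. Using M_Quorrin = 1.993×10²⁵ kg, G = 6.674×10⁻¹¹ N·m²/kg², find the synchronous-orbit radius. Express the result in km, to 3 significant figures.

r_sync ≈ 6.20×10⁵ km

μ = GM = 6.674×10⁻¹¹ × 1.993×10²⁵ = 1.330×10¹⁵ m³/s².
T = 30.76 days = 2.658×10⁶ s.
A synchronous orbit has period T, so by Kepler's third law a = (μT²/4π²)^(1/3).
μT²/4π² = 1.330×10¹⁵ × (2.658×10⁶)² / 39.48 = 2.380×10²⁶ m³.
a = 6.197×10⁸ m = 6.1969×10⁵ km.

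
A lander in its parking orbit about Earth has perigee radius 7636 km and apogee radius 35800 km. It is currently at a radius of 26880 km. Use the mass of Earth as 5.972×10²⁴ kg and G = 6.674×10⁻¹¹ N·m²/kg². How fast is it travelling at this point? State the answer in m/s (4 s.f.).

v ≈ 3362 m/s

μ = GM = 6.674×10⁻¹¹ × 5.972×10²⁴ = 3.986×10¹⁴ m³/s².
Semi-major axis a = (r_p + r_a)/2 = 21718 km = 2.172×10⁷ m.
Vis-viva: v² = μ(2/r − 1/a) = 3.986×10¹⁴ × (7.440×10⁻⁸ − 4.604×10⁻⁸) = 1.130×10⁷ m²/s².
v = 3362 m/s.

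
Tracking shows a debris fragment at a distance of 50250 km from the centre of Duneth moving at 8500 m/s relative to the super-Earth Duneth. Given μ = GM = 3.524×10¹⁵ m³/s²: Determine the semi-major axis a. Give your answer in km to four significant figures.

a ≈ 51820 km

r = 5.025×10⁷ m.
Specific orbital energy ε = v²/2 − μ/r = (8500)²/2 − 3.524×10¹⁵/5.025×10⁷ = -3.400×10⁷ J/kg.
Since ε = −μ/(2a), a = −μ/(2ε) = 5.182×10⁷ m = 51817 km.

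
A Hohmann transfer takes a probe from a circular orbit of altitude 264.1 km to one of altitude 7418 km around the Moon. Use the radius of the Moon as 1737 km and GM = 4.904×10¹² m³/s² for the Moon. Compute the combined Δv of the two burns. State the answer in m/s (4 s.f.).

Δv_total ≈ 733.6 m/s

r₁ = 1737 + 264.1 = 2001.1 km = 2.0011×10⁶ m.
r₂ = 1737 + 7418 = 9155.0 km = 9.1550×10⁶ m.
Transfer ellipse a_t = (r₁ + r₂)/2 = 5.578×10⁶ m.
At r₁: circular v_c1 = √(μ/r₁) = 1565 m/s; transfer-perilune v_p = √[μ(2/r₁ − 1/a_t)] = 2006 m/s.
Δv₁ = v_p − v_c1 = 440.1 m/s.
At r₂: circular v_c2 = √(μ/r₂) = 731.9 m/s; transfer-apolune v_a = √[μ(2/r₂ − 1/a_t)] = 438.4 m/s.
Δv₂ = v_c2 − v_a = 293.5 m/s.
Total Δv = Δv₁ + Δv₂ = 733.6 m/s.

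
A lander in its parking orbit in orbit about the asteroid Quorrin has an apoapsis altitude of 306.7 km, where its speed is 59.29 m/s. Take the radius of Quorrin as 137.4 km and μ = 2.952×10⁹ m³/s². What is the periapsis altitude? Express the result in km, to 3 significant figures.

r_a = 137.4 + 306.7 = 444.10 km = 4.441×10⁵ m.
Specific energy ε = v²/2 − μ/r = -4.889×10³ J/kg, so a = −μ/(2ε) = 3.019×10⁵ m.
The apsides satisfy r_p + r_a = 2a, so the periapsis radius is 2a − r_a = 1.596×10⁵ m = 159.64 km.
Periapsis altitude = 159.64 − 137.4 = 22.243 km.

periapsis altitude ≈ 22.2 km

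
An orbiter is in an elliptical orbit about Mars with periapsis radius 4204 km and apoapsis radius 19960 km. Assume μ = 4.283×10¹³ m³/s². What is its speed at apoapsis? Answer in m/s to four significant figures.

v ≈ 864.1 m/s

Semi-major axis a = (r_p + r_a)/2 = 12082 km = 1.208×10⁷ m.
Vis-viva: v² = μ(2/r − 1/a) = 4.283×10¹³ × (1.002×10⁻⁷ − 8.277×10⁻⁸) = 7.466×10⁵ m²/s².
v = 864.1 m/s.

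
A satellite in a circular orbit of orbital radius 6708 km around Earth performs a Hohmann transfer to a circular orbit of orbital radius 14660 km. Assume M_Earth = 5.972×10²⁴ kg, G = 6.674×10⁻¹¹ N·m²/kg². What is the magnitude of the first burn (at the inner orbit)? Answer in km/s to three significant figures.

Δv ≈ 1.32 km/s

μ = GM = 6.674×10⁻¹¹ × 5.972×10²⁴ = 3.986×10¹⁴ m³/s².
r₁ = 6708 km = 6.708×10⁶ m.
r₂ = 14660 km = 1.466×10⁷ m.
Transfer ellipse a_t = (r₁ + r₂)/2 = 1.068×10⁷ m.
At r₁: circular v_c1 = √(μ/r₁) = 7708 m/s; transfer-perigee v_p = √[μ(2/r₁ − 1/a_t)] = 9029 m/s.
Δv₁ = v_p − v_c1 = 1321 m/s.
= 1.321 km/s.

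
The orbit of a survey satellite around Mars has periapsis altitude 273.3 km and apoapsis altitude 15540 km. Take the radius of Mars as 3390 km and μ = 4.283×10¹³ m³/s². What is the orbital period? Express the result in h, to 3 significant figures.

r_p = 3390 + 273.3 = 3663.3 km = 3.6633×10⁶ m.
r_a = 3390 + 15540 = 18930 km = 1.8930×10⁷ m.
Semi-major axis a = (r_p + r_a)/2 = (3663.3 + 18930)/2 = 11297 km = 1.130×10⁷ m.
By Kepler's third law T = 2π√(a³/μ) = 2π × 5.802×10³ = 3.645×10⁴ s.
= 10.13 h.

T ≈ 10.1 h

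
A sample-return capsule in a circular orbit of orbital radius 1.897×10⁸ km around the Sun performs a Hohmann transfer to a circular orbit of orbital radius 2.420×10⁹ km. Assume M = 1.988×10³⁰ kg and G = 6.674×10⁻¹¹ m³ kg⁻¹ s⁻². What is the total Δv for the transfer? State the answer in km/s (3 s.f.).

μ = GM = 6.674×10⁻¹¹ × 1.988×10³⁰ = 1.327×10²⁰ m³/s².
r₁ = 1.897×10⁸ km = 1.897×10¹¹ m.
r₂ = 2.420×10⁹ km = 2.420×10¹² m.
Transfer ellipse a_t = (r₁ + r₂)/2 = 1.305×10¹² m.
At r₁: circular v_c1 = √(μ/r₁) = 26450 m/s; transfer-perihelion v_p = √[μ(2/r₁ − 1/a_t)] = 36020 m/s.
Δv₁ = v_p − v_c1 = 9569 m/s.
At r₂: circular v_c2 = √(μ/r₂) = 7404 m/s; transfer-aphelion v_a = √[μ(2/r₂ − 1/a_t)] = 2823 m/s.
Δv₂ = v_c2 − v_a = 4581 m/s.
Total Δv = Δv₁ + Δv₂ = 14150 m/s = 14.15 km/s.

Δv_total ≈ 14.2 km/s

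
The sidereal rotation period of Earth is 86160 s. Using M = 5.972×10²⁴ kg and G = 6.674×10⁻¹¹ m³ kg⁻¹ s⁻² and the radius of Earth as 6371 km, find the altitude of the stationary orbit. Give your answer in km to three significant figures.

μ = GM = 6.674×10⁻¹¹ × 5.972×10²⁴ = 3.986×10¹⁴ m³/s².
A synchronous orbit has period T, so by Kepler's third law a = (μT²/4π²)^(1/3).
μT²/4π² = 3.986×10¹⁴ × (8.616×10⁴)² / 39.48 = 7.495×10²² m³.
a = 4.216×10⁷ m = 42162 km.
Altitude h = a − R = 42162 − 6371 = 35791 km.

h_sync ≈ 35800 km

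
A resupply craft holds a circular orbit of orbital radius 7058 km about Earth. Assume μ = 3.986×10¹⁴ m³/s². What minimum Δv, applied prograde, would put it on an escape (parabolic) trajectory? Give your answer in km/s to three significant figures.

Δv ≈ 3.11 km/s

r = 7058 km = 7.058×10⁶ m.
Circular speed v_c = √(μ/r) = 7515 m/s.
Escape speed v_esc = √(2μ/r) = √2 × v_c = 10630 m/s.
Δv = v_esc − v_c = 3113 m/s = 3.113 km/s.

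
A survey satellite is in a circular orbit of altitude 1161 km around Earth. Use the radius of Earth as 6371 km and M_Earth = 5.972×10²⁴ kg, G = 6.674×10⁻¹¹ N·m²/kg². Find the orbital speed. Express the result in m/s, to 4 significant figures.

v ≈ 7274 m/s

μ = GM = 6.674×10⁻¹¹ × 5.972×10²⁴ = 3.986×10¹⁴ m³/s².
r = 6371 + 1161 = 7532.0 km = 7.5320×10⁶ m.
For a circular orbit v = √(μ/r) = √(3.986×10¹⁴ / 7.532×10⁶) = √(5.292×10⁷) = 7274 m/s.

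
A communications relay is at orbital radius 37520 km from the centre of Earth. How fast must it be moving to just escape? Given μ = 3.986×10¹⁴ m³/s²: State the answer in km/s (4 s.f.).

v_esc ≈ 4.609 km/s

r = 37520 km = 3.752×10⁷ m.
Escape speed v_esc = √(2μ/r) = √(2 × 3.986×10¹⁴ / 3.752×10⁷) = √(2.125×10⁷) = 4609 m/s.
= 4.609 km/s.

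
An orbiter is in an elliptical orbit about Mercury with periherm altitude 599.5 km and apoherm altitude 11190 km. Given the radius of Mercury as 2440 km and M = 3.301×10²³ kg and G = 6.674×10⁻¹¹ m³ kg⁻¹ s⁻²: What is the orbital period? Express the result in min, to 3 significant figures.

μ = GM = 6.674×10⁻¹¹ × 3.301×10²³ = 2.203×10¹³ m³/s².
r_p = 2440 + 599.5 = 3039.5 km = 3.0395×10⁶ m.
r_a = 2440 + 11190 = 13630 km = 1.3630×10⁷ m.
Semi-major axis a = (r_p + r_a)/2 = (3039.5 + 13630)/2 = 8334.8 km = 8.335×10⁶ m.
By Kepler's third law T = 2π√(a³/μ) = 2π × 5.127×10³ = 3.221×10⁴ s.
= 536.8 min.

T ≈ 537 min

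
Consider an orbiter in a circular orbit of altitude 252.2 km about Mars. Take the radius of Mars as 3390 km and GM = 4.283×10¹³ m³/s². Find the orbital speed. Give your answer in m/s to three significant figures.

r = 3390 + 252.2 = 3642.2 km = 3.6422×10⁶ m.
For a circular orbit v = √(μ/r) = √(4.283×10¹³ / 3.642×10⁶) = √(1.176×10⁷) = 3429 m/s.

v ≈ 3430 m/s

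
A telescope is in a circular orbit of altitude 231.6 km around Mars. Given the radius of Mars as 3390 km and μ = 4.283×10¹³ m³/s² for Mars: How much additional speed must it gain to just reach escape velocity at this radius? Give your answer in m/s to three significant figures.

r = 3390 + 231.6 = 3621.6 km = 3.6216×10⁶ m.
Circular speed v_c = √(μ/r) = 3439 m/s.
Escape speed v_esc = √(2μ/r) = √2 × v_c = 4863 m/s.
Δv = v_esc − v_c = 1424 m/s.

Δv ≈ 1420 m/s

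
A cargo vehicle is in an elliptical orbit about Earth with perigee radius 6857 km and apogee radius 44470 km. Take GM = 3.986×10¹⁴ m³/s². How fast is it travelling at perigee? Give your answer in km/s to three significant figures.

v ≈ 10.0 km/s

Semi-major axis a = (r_p + r_a)/2 = 25664 km = 2.566×10⁷ m.
Vis-viva: v² = μ(2/r − 1/a) = 3.986×10¹⁴ × (2.917×10⁻⁷ − 3.897×10⁻⁸) = 1.007×10⁸ m²/s².
v = 10040 m/s = 10.04 km/s.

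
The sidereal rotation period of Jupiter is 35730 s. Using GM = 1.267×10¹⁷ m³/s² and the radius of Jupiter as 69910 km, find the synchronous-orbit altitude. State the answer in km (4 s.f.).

A synchronous orbit has period T, so by Kepler's third law a = (μT²/4π²)^(1/3).
μT²/4π² = 1.267×10¹⁷ × (3.573×10⁴)² / 39.48 = 4.097×10²⁴ m³.
a = 1.600×10⁸ m = 1.6002×10⁵ km.
Altitude h = a − R = 1.6002×10⁵ − 69910 = 90105 km.

h_sync ≈ 90110 km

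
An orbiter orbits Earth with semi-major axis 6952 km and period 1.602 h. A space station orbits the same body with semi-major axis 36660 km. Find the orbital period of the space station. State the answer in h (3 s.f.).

Kepler's third law: T² ∝ a³, so T₂ = T₁ (a₂/a₁)^(3/2).
a₂/a₁ = 5.273, (a₂/a₁)^(3/2) = 12.11.
T₂ = 1.602 × 12.11 = 19.40 h.

T₂ ≈ 19.4 h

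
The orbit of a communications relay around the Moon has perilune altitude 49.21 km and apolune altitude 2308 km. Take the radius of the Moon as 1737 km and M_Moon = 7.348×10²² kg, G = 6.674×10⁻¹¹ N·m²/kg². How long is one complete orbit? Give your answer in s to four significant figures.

T ≈ 14130 s

μ = GM = 6.674×10⁻¹¹ × 7.348×10²² = 4.904×10¹² m³/s².
r_p = 1737 + 49.21 = 1786.2 km = 1.7862×10⁶ m.
r_a = 1737 + 2308 = 4045.0 km = 4.0450×10⁶ m.
Semi-major axis a = (r_p + r_a)/2 = (1786.2 + 4045.0)/2 = 2915.6 km = 2.916×10⁶ m.
By Kepler's third law T = 2π√(a³/μ) = 2π × 2.248×10³ = 1.413×10⁴ s.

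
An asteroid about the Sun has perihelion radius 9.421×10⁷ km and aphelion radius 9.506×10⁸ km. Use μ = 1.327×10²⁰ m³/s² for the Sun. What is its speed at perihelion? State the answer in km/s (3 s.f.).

v ≈ 50.6 km/s

Semi-major axis a = (r_p + r_a)/2 = 5.2240×10⁸ km = 5.224×10¹¹ m.
Vis-viva: v² = μ(2/r − 1/a) = 1.327×10²⁰ × (2.123×10⁻¹¹ − 1.914×10⁻¹²) = 2.563×10⁹ m²/s².
v = 50630 m/s = 50.63 km/s.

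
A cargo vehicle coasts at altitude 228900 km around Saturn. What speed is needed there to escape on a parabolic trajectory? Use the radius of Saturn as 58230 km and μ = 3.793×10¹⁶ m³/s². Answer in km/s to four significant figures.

v_esc ≈ 16.25 km/s

r = 58230 + 228900 = 287130 km = 2.8713×10⁸ m.
Escape speed v_esc = √(2μ/r) = √(2 × 3.793×10¹⁶ / 2.871×10⁸) = √(2.642×10⁸) = 16250 m/s.
= 16.25 km/s.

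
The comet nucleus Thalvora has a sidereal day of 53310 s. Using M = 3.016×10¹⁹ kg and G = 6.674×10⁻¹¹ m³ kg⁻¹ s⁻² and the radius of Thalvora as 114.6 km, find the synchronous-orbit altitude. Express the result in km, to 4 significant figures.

μ = GM = 6.674×10⁻¹¹ × 3.016×10¹⁹ = 2.013×10⁹ m³/s².
A synchronous orbit has period T, so by Kepler's third law a = (μT²/4π²)^(1/3).
μT²/4π² = 2.013×10⁹ × (5.331×10⁴)² / 39.48 = 1.449×10¹⁷ m³.
a = 5.252×10⁵ m = 525.24 km.
Altitude h = a − R = 525.24 − 114.6 = 410.64 km.

h_sync ≈ 410.6 km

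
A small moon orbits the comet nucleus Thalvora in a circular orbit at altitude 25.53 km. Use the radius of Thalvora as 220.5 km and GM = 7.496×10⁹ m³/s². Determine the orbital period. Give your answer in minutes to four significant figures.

r = 220.5 + 25.53 = 246.03 km = 2.4603×10⁵ m.
Kepler's third law: T = 2π√(r³/μ) = 2π√((2.460×10⁵)³ / 7.496×10⁹).
r³/μ = 1.987×10⁶ s², so T = 2π × 1.410×10³ = 8.856×10³ s.
Converting: 8.856×10³ s ÷ 60.00 = 147.6 minutes.

T ≈ 147.6 minutes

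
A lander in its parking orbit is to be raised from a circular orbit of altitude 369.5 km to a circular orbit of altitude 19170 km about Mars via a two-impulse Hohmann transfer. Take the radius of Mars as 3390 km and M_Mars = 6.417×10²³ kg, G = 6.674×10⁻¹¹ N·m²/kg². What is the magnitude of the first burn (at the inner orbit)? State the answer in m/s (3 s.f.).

Δv ≈ 1040 m/s

μ = GM = 6.674×10⁻¹¹ × 6.417×10²³ = 4.283×10¹³ m³/s².
r₁ = 3390 + 369.5 = 3759.5 km = 3.7595×10⁶ m.
r₂ = 3390 + 19170 = 22560 km = 2.2560×10⁷ m.
Transfer ellipse a_t = (r₁ + r₂)/2 = 1.316×10⁷ m.
At r₁: circular v_c1 = √(μ/r₁) = 3375 m/s; transfer-periapsis v_p = √[μ(2/r₁ − 1/a_t)] = 4419 m/s.
Δv₁ = v_p − v_c1 = 1044 m/s.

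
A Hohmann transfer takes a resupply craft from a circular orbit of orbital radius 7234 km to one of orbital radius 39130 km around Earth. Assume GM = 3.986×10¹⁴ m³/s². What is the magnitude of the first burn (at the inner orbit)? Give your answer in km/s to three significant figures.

r₁ = 7234 km = 7.234×10⁶ m.
r₂ = 39130 km = 3.913×10⁷ m.
Transfer ellipse a_t = (r₁ + r₂)/2 = 2.318×10⁷ m.
At r₁: circular v_c1 = √(μ/r₁) = 7423 m/s; transfer-perigee v_p = √[μ(2/r₁ − 1/a_t)] = 9644 m/s.
Δv₁ = v_p − v_c1 = 2221 m/s.
= 2.221 km/s.

Δv ≈ 2.22 km/s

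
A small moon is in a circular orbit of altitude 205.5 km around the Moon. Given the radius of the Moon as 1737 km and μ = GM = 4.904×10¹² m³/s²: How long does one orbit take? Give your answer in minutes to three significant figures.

T ≈ 128 minutes

r = 1737 + 205.5 = 1942.5 km = 1.9425×10⁶ m.
Kepler's third law: T = 2π√(r³/μ) = 2π√((1.942×10⁶)³ / 4.904×10¹²).
r³/μ = 1.495×10⁶ s², so T = 2π × 1.223×10³ = 7.682×10³ s.
Converting: 7.682×10³ s ÷ 60.00 = 128.0 minutes.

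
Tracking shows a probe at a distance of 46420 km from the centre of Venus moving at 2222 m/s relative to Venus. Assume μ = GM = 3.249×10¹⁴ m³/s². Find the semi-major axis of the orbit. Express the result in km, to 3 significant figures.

a ≈ 35900 km

r = 4.642×10⁷ m.
Vis-viva rearranged: 1/a = 2/r − v²/μ = 4.308×10⁻⁸ − 1.520×10⁻⁸ = 2.789×10⁻⁸ m⁻¹.
a = 3.586×10⁷ m = 35857 km.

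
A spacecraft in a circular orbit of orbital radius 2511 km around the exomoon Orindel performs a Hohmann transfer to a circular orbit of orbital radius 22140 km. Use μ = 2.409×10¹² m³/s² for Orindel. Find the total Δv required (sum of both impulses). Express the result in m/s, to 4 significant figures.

r₁ = 2511 km = 2.511×10⁶ m.
r₂ = 22140 km = 2.214×10⁷ m.
Transfer ellipse a_t = (r₁ + r₂)/2 = 1.233×10⁷ m.
At r₁: circular v_c1 = √(μ/r₁) = 979.5 m/s; transfer-periapsis v_p = √[μ(2/r₁ − 1/a_t)] = 1313 m/s.
Δv₁ = v_p − v_c1 = 333.3 m/s.
At r₂: circular v_c2 = √(μ/r₂) = 329.9 m/s; transfer-apoapsis v_a = √[μ(2/r₂ − 1/a_t)] = 148.9 m/s.
Δv₂ = v_c2 − v_a = 181.0 m/s.
Total Δv = Δv₁ + Δv₂ = 514.2 m/s.

Δv_total ≈ 514.2 m/s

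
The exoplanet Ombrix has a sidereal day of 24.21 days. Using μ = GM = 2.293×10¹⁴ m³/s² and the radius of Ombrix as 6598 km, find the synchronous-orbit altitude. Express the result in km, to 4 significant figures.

h_sync ≈ 2.874×10⁵ km

T = 24.21 days = 2.092×10⁶ s.
A synchronous orbit has period T, so by Kepler's third law a = (μT²/4π²)^(1/3).
μT²/4π² = 2.293×10¹⁴ × (2.092×10⁶)² / 39.48 = 2.541×10²⁵ m³.
a = 2.940×10⁸ m = 2.9400×10⁵ km.
Altitude h = a − R = 2.9400×10⁵ − 6598 = 2.8741×10⁵ km.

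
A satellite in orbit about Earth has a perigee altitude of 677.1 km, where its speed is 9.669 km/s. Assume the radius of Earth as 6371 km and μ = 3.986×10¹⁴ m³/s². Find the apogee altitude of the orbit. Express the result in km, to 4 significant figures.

apogee altitude ≈ 27220 km

r_p = 6371 + 677.1 = 7048.1 km = 7.048×10⁶ m.
Specific energy ε = v²/2 − μ/r = -9.809×10⁶ J/kg, so a = −μ/(2ε) = 2.032×10⁷ m.
The apsides satisfy r_p + r_a = 2a, so the apogee radius is 2a − r_p = 3.359×10⁷ m = 33586 km.
Apogee altitude = 33586 − 6371 = 27215 km.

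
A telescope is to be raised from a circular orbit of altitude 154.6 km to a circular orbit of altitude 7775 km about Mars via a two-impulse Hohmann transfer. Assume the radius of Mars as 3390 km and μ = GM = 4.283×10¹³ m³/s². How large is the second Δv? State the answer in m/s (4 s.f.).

Δv ≈ 598.9 m/s

r₁ = 3390 + 154.6 = 3544.6 km = 3.5446×10⁶ m.
r₂ = 3390 + 7775 = 11165 km = 1.1165×10⁷ m.
Transfer ellipse a_t = (r₁ + r₂)/2 = 7.355×10⁶ m.
At r₁: circular v_c1 = √(μ/r₁) = 3476 m/s; transfer-periapsis v_p = √[μ(2/r₁ − 1/a_t)] = 4283 m/s.
At r₂: circular v_c2 = √(μ/r₂) = 1959 m/s; transfer-apoapsis v_a = √[μ(2/r₂ − 1/a_t)] = 1360 m/s.
Δv₂ = v_c2 − v_a = 598.9 m/s.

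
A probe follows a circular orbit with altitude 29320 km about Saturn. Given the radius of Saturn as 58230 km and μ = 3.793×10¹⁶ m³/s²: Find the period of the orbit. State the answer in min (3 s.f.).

r = 58230 + 29320 = 87550 km = 8.7550×10⁷ m.
Kepler's third law: T = 2π√(r³/μ) = 2π√((8.755×10⁷)³ / 3.793×10¹⁶).
r³/μ = 1.769×10⁷ s², so T = 2π × 4.206×10³ = 2.643×10⁴ s.
Converting: 2.643×10⁴ s ÷ 60.00 = 440.5 min.

T ≈ 440 min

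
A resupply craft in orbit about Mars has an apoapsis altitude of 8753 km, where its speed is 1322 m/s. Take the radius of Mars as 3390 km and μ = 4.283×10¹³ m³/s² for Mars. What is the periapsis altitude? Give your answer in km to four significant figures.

r_a = 3390 + 8753 = 12143 km = 1.214×10⁷ m.
Specific energy ε = v²/2 − μ/r = -2.653×10⁶ J/kg, so a = −μ/(2ε) = 8.071×10⁶ m.
The apsides satisfy r_p + r_a = 2a, so the periapsis radius is 2a − r_a = 3.999×10⁶ m = 3999.2 km.
Periapsis altitude = 3999.2 − 3390 = 609.21 km.

periapsis altitude ≈ 609.2 km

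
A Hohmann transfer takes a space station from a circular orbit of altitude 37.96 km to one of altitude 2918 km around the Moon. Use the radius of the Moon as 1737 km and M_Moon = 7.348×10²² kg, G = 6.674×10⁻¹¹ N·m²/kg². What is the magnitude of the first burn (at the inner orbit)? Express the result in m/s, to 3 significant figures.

μ = GM = 6.674×10⁻¹¹ × 7.348×10²² = 4.904×10¹² m³/s².
r₁ = 1737 + 37.96 = 1775.0 km = 1.7750×10⁶ m.
r₂ = 1737 + 2918 = 4655.0 km = 4.6550×10⁶ m.
Transfer ellipse a_t = (r₁ + r₂)/2 = 3.215×10⁶ m.
At r₁: circular v_c1 = √(μ/r₁) = 1662 m/s; transfer-perilune v_p = √[μ(2/r₁ − 1/a_t)] = 2000 m/s.
Δv₁ = v_p − v_c1 = 337.9 m/s.

Δv ≈ 338 m/s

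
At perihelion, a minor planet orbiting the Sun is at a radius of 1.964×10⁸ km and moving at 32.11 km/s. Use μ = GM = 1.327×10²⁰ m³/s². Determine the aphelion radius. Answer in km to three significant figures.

aphelion radius ≈ 6.32×10⁸ km

r_p = 1.964×10¹¹ m.
Specific energy ε = v²/2 − μ/r = -1.601×10⁸ J/kg, so a = −μ/(2ε) = 4.143×10¹¹ m.
The apsides satisfy r_p + r_a = 2a, so the aphelion radius is 2a − r_p = 6.323×10¹¹ m = 6.3227×10⁸ km.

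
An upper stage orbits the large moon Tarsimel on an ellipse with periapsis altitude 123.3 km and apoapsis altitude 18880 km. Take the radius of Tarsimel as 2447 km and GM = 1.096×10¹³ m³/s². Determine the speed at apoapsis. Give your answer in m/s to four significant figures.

r_p = 2447 + 123.3 = 2570.3 km = 2.5703×10⁶ m.
r_a = 2447 + 18880 = 21327 km = 2.1327×10⁷ m.
Semi-major axis a = (r_p + r_a)/2 = 11949 km = 1.195×10⁷ m.
Vis-viva: v² = μ(2/r − 1/a) = 1.096×10¹³ × (9.378×10⁻⁸ − 8.369×10⁻⁸) = 1.105×10⁵ m²/s².
v = 332.5 m/s.

v ≈ 332.5 m/s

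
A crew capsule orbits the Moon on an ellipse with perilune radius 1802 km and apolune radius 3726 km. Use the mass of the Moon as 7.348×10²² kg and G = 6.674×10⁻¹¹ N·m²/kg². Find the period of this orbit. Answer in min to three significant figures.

T ≈ 217 min

μ = GM = 6.674×10⁻¹¹ × 7.348×10²² = 4.904×10¹² m³/s².
Semi-major axis a = (r_p + r_a)/2 = (1802.0 + 3726.0)/2 = 2764.0 km = 2.764×10⁶ m.
By Kepler's third law T = 2π√(a³/μ) = 2π × 2.075×10³ = 1.304×10⁴ s.
= 217.3 min.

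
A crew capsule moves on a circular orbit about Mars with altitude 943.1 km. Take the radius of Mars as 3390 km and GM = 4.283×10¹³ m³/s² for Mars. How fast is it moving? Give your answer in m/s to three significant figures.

v ≈ 3140 m/s

r = 3390 + 943.1 = 4333.1 km = 4.3331×10⁶ m.
For a circular orbit v = √(μ/r) = √(4.283×10¹³ / 4.333×10⁶) = √(9.884×10⁶) = 3144 m/s.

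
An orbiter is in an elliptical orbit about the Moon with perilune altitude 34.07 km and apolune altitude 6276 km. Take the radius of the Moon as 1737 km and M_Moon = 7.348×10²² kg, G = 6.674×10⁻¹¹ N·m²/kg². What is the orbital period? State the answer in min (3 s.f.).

T ≈ 512 min

μ = GM = 6.674×10⁻¹¹ × 7.348×10²² = 4.904×10¹² m³/s².
r_p = 1737 + 34.07 = 1771.1 km = 1.7711×10⁶ m.
r_a = 1737 + 6276 = 8013.0 km = 8.0130×10⁶ m.
Semi-major axis a = (r_p + r_a)/2 = (1771.1 + 8013.0)/2 = 4892.0 km = 4.892×10⁶ m.
By Kepler's third law T = 2π√(a³/μ) = 2π × 4.886×10³ = 3.070×10⁴ s.
= 511.7 min.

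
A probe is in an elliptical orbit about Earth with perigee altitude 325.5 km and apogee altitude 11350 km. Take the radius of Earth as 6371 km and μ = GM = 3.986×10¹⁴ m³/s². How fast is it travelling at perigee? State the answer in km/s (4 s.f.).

r_p = 6371 + 325.5 = 6696.5 km = 6.6965×10⁶ m.
r_a = 6371 + 11350 = 17721 km = 1.7721×10⁷ m.
Semi-major axis a = (r_p + r_a)/2 = 12209 km = 1.221×10⁷ m.
Vis-viva: v² = μ(2/r − 1/a) = 3.986×10¹⁴ × (2.987×10⁻⁷ − 8.191×10⁻⁸) = 8.640×10⁷ m²/s².
v = 9295 m/s = 9.295 km/s.

v ≈ 9.295 km/s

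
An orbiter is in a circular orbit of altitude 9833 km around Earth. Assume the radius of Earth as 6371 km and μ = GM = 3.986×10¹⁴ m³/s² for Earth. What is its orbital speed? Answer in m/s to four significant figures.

v ≈ 4960 m/s

r = 6371 + 9833 = 16204 km = 1.6204×10⁷ m.
For a circular orbit v = √(μ/r) = √(3.986×10¹⁴ / 1.620×10⁷) = √(2.460×10⁷) = 4960 m/s.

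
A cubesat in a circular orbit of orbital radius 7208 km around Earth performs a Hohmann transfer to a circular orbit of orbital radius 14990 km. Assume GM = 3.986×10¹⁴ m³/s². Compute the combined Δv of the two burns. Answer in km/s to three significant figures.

r₁ = 7208 km = 7.208×10⁶ m.
r₂ = 14990 km = 1.499×10⁷ m.
Transfer ellipse a_t = (r₁ + r₂)/2 = 1.110×10⁷ m.
At r₁: circular v_c1 = √(μ/r₁) = 7436 m/s; transfer-perigee v_p = √[μ(2/r₁ − 1/a_t)] = 8642 m/s.
Δv₁ = v_p − v_c1 = 1206 m/s.
At r₂: circular v_c2 = √(μ/r₂) = 5157 m/s; transfer-apogee v_a = √[μ(2/r₂ − 1/a_t)] = 4156 m/s.
Δv₂ = v_c2 − v_a = 1001 m/s.
Total Δv = Δv₁ + Δv₂ = 2207 m/s = 2.207 km/s.

Δv_total ≈ 2.21 km/s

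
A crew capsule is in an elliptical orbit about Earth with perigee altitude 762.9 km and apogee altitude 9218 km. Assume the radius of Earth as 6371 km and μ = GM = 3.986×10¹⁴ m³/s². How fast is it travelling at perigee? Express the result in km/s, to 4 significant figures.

v ≈ 8.756 km/s

r_p = 6371 + 762.9 = 7133.9 km = 7.1339×10⁶ m.
r_a = 6371 + 9218 = 15589 km = 1.5589×10⁷ m.
Semi-major axis a = (r_p + r_a)/2 = 11361 km = 1.136×10⁷ m.
Vis-viva: v² = μ(2/r − 1/a) = 3.986×10¹⁴ × (2.804×10⁻⁷ − 8.802×10⁻⁸) = 7.666×10⁷ m²/s².
v = 8756 m/s = 8.756 km/s.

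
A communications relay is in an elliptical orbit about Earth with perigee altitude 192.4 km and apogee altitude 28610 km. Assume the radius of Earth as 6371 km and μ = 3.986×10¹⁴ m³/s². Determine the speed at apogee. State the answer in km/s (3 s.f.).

v ≈ 1.90 km/s

r_p = 6371 + 192.4 = 6563.4 km = 6.5634×10⁶ m.
r_a = 6371 + 28610 = 34981 km = 3.4981×10⁷ m.
Semi-major axis a = (r_p + r_a)/2 = 20772 km = 2.077×10⁷ m.
Vis-viva: v² = μ(2/r − 1/a) = 3.986×10¹⁴ × (5.717×10⁻⁸ − 4.814×10⁻⁸) = 3.600×10⁶ m²/s².
v = 1897 m/s = 1.897 km/s.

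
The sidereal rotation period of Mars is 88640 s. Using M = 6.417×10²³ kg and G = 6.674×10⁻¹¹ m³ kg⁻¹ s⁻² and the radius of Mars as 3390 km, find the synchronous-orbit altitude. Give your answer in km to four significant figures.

h_sync ≈ 17040 km

μ = GM = 6.674×10⁻¹¹ × 6.417×10²³ = 4.283×10¹³ m³/s².
A synchronous orbit has period T, so by Kepler's third law a = (μT²/4π²)^(1/3).
μT²/4π² = 4.283×10¹³ × (8.864×10⁴)² / 39.48 = 8.524×10²¹ m³.
a = 2.043×10⁷ m = 20427 km.
Altitude h = a − R = 20427 − 3390 = 17037 km.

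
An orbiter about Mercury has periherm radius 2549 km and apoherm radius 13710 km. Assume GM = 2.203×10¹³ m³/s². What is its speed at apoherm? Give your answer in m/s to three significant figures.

Semi-major axis a = (r_p + r_a)/2 = 8129.5 km = 8.130×10⁶ m.
Vis-viva: v² = μ(2/r − 1/a) = 2.203×10¹³ × (1.459×10⁻⁷ − 1.230×10⁻⁷) = 5.038×10⁵ m²/s².
v = 709.8 m/s.

v ≈ 710 m/s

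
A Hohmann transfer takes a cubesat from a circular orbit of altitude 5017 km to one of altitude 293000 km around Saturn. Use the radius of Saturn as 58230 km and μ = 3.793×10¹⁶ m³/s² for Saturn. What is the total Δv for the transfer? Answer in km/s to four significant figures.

r₁ = 58230 + 5017 = 63247 km = 6.3247×10⁷ m.
r₂ = 58230 + 293000 = 351230 km = 3.5123×10⁸ m.
Transfer ellipse a_t = (r₁ + r₂)/2 = 2.072×10⁸ m.
At r₁: circular v_c1 = √(μ/r₁) = 24490 m/s; transfer-perikrone v_p = √[μ(2/r₁ − 1/a_t)] = 31880 m/s.
Δv₁ = v_p − v_c1 = 7392 m/s.
At r₂: circular v_c2 = √(μ/r₂) = 10390 m/s; transfer-apokrone v_a = √[μ(2/r₂ − 1/a_t)] = 5741 m/s.
Δv₂ = v_c2 − v_a = 4651 m/s.
Total Δv = Δv₁ + Δv₂ = 12040 m/s = 12.04 km/s.

Δv_total ≈ 12.04 km/s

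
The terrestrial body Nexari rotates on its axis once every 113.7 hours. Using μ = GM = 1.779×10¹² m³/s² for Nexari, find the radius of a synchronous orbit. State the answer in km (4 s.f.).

T = 113.7 hours = 4.093×10⁵ s.
A synchronous orbit has period T, so by Kepler's third law a = (μT²/4π²)^(1/3).
μT²/4π² = 1.779×10¹² × (4.093×10⁵)² / 39.48 = 7.550×10²¹ m³.
a = 1.962×10⁷ m = 19618 km.

r_sync ≈ 19620 km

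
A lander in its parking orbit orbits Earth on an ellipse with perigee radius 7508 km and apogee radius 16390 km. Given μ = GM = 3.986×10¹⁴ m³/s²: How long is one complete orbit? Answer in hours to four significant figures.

T ≈ 3.611 hours

Semi-major axis a = (r_p + r_a)/2 = (7508.0 + 16390)/2 = 11949 km = 1.195×10⁷ m.
By Kepler's third law T = 2π√(a³/μ) = 2π × 2.069×10³ = 1.300×10⁴ s.
= 3.611 hours.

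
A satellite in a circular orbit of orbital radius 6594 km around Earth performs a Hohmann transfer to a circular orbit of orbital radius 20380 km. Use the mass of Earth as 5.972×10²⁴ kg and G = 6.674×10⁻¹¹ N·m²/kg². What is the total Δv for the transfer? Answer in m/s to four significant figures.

μ = GM = 6.674×10⁻¹¹ × 5.972×10²⁴ = 3.986×10¹⁴ m³/s².
r₁ = 6594 km = 6.594×10⁶ m.
r₂ = 20380 km = 2.038×10⁷ m.
Transfer ellipse a_t = (r₁ + r₂)/2 = 1.349×10⁷ m.
At r₁: circular v_c1 = √(μ/r₁) = 7775 m/s; transfer-perigee v_p = √[μ(2/r₁ − 1/a_t)] = 9557 m/s.
Δv₁ = v_p − v_c1 = 1782 m/s.
At r₂: circular v_c2 = √(μ/r₂) = 4422 m/s; transfer-apogee v_a = √[μ(2/r₂ − 1/a_t)] = 3092 m/s.
Δv₂ = v_c2 − v_a = 1330 m/s.
Total Δv = Δv₁ + Δv₂ = 3113 m/s.

Δv_total ≈ 3113 m/s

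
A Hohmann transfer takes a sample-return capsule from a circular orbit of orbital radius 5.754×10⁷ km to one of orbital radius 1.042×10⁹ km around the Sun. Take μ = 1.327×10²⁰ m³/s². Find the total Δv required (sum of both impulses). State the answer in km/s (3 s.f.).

r₁ = 5.754×10⁷ km = 5.754×10¹⁰ m.
r₂ = 1.042×10⁹ km = 1.042×10¹² m.
Transfer ellipse a_t = (r₁ + r₂)/2 = 5.498×10¹¹ m.
At r₁: circular v_c1 = √(μ/r₁) = 48020 m/s; transfer-perihelion v_p = √[μ(2/r₁ − 1/a_t)] = 66110 m/s.
Δv₁ = v_p − v_c1 = 18090 m/s.
At r₂: circular v_c2 = √(μ/r₂) = 11290 m/s; transfer-aphelion v_a = √[μ(2/r₂ − 1/a_t)] = 3651 m/s.
Δv₂ = v_c2 − v_a = 7634 m/s.
Total Δv = Δv₁ + Δv₂ = 25730 m/s = 25.73 km/s.

Δv_total ≈ 25.7 km/s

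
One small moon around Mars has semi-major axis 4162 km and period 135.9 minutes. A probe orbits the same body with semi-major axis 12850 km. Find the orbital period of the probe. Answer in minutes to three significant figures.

Kepler's third law: T² ∝ a³, so T₂ = T₁ (a₂/a₁)^(3/2).
a₂/a₁ = 3.087, (a₂/a₁)^(3/2) = 5.425.
T₂ = 135.9 × 5.425 = 737.3 minutes.

T₂ ≈ 737 minutes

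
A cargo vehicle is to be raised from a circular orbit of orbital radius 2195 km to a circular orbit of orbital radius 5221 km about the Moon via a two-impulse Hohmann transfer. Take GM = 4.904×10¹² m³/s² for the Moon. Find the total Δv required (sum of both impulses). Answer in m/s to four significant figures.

Δv_total ≈ 502.4 m/s

r₁ = 2195 km = 2.195×10⁶ m.
r₂ = 5221 km = 5.221×10⁶ m.
Transfer ellipse a_t = (r₁ + r₂)/2 = 3.708×10⁶ m.
At r₁: circular v_c1 = √(μ/r₁) = 1495 m/s; transfer-perilune v_p = √[μ(2/r₁ − 1/a_t)] = 1774 m/s.
Δv₁ = v_p − v_c1 = 278.9 m/s.
At r₂: circular v_c2 = √(μ/r₂) = 969.2 m/s; transfer-apolune v_a = √[μ(2/r₂ − 1/a_t)] = 745.7 m/s.
Δv₂ = v_c2 − v_a = 223.5 m/s.
Total Δv = Δv₁ + Δv₂ = 502.4 m/s.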